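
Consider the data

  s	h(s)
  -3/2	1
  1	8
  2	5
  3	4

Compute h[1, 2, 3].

h[1,2] = (5 - 8) / (2 - 1) = -3
h[2,3] = (4 - 5) / (3 - 2) = -1
h[1,2,3] = (-1 - (-3)) / (3 - 1) = 1

1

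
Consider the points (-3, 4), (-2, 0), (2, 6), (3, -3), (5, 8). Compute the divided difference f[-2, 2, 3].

f[-2,2] = (6 - 0) / (2 - (-2)) = 3/2
f[2,3] = (-3 - 6) / (3 - 2) = -9
f[-2,2,3] = (-9 - 3/2) / (3 - (-2)) = -21/10

-21/10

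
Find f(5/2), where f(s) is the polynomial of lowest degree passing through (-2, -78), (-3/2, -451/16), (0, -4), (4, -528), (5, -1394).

L_0(5/2) = (4)·(5/2)·(-3/2)·(-5/2)/[(-1/2)·(-2)·(-6)·(-7)] = 25/28
L_1(5/2) = (9/2)·(5/2)·(-3/2)·(-5/2)/[(1/2)·(-3/2)·(-11/2)·(-13/2)] = -225/143
L_2(5/2) = (9/2)·(4)·(-3/2)·(-5/2)/[(2)·(3/2)·(-4)·(-5)] = 9/8
L_3(5/2) = (9/2)·(4)·(5/2)·(-5/2)/[(6)·(11/2)·(4)·(-1)] = 75/88
L_4(5/2) = (9/2)·(4)·(5/2)·(-3/2)/[(7)·(13/2)·(5)·(1)] = -27/91
Sum: (-78)·(25/28) + (-451/16)·(-225/143) + (-4)·(9/8) + (-528)·(75/88) + (-1394)·(-27/91) = -1059/16

-1059/16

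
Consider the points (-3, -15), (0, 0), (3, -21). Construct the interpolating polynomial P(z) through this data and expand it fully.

P(z) = -2z^2 - z

L_0(z) = z(z - 3) / [18] = (1/18)z^2 - (1/6)z
L_1(z) = (z + 3)(z - 3) / [-9] = -(1/9)z^2 + 1
L_2(z) = (z + 3)z / [18] = (1/18)z^2 + (1/6)z
P(z) = (-15)·L_0 + 0·L_1 + (-21)·L_2
  (-15)·L_0(z) = -(5/6)z^2 + (5/2)z
  0·L_1(z) = 0
  (-21)·L_2(z) = -(7/6)z^2 - (7/2)z
Adding term by term: -2z^2 - z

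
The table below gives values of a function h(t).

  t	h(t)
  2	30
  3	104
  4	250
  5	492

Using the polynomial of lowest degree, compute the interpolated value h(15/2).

Evaluate each Lagrange basis at t = 15/2:
L_0(15/2) = (9/2)·(7/2)·(5/2)/[(-1)·(-2)·(-3)] = -105/16
L_1(15/2) = (11/2)·(7/2)·(5/2)/[(1)·(-1)·(-2)] = 385/16
L_2(15/2) = (11/2)·(9/2)·(5/2)/[(2)·(1)·(-1)] = -495/16
L_3(15/2) = (11/2)·(9/2)·(7/2)/[(3)·(2)·(1)] = 231/16
Sum: 30·(-105/16) + 104·(385/16) + 250·(-495/16) + 492·(231/16) = 3349/2

3349/2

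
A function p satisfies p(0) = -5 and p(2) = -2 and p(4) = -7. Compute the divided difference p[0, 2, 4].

-1

p[0,2] = (-2 - (-5)) / (2 - 0) = 3/2
p[2,4] = (-7 - (-2)) / (4 - 2) = -5/2
p[0,2,4] = (-5/2 - 3/2) / (4 - 0) = -1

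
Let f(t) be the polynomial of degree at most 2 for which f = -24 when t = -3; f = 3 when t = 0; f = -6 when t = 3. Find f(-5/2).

-17

L_0(-5/2) = (-5/2)·(-11/2)/[(-3)·(-6)] = 55/72
L_1(-5/2) = (1/2)·(-11/2)/[(3)·(-3)] = 11/36
L_2(-5/2) = (1/2)·(-5/2)/[(6)·(3)] = -5/72
Sum: (-24)·(55/72) + 3·(11/36) + (-6)·(-5/72) = -17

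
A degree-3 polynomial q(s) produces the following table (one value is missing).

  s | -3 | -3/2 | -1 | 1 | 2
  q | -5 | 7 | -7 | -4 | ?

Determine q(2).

889/8

The 4 known values determine q uniquely (degree ≤ 3).
L_0(2) = (7/2)·(3)·(1)/[(-3/2)·(-2)·(-4)] = -7/8
L_1(2) = (5)·(3)·(1)/[(3/2)·(-1/2)·(-5/2)] = 8
L_2(2) = (5)·(7/2)·(1)/[(2)·(1/2)·(-2)] = -35/4
L_3(2) = (5)·(7/2)·(3)/[(4)·(5/2)·(2)] = 21/8
Sum: (-5)·(-7/8) + 7·(8) + (-7)·(-35/4) + (-4)·(21/8) = 889/8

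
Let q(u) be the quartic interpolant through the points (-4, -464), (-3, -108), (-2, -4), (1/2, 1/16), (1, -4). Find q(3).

-324

Using Newton's divided-difference form:
q[-4,-3] = (-108 - (-464)) / (-3 - (-4)) = 356
q[-3,-2] = (-4 - (-108)) / (-2 - (-3)) = 104
q[-2,1/2] = (1/16 - (-4)) / (1/2 - (-2)) = 13/8
q[1/2,1] = (-4 - 1/16) / (1 - 1/2) = -65/8
q[-4,-3,-2] = (104 - 356) / (-2 - (-4)) = -126
q[-3,-2,1/2] = (13/8 - 104) / (1/2 - (-3)) = -117/4
q[-2,1/2,1] = (-65/8 - 13/8) / (1 - (-2)) = -13/4
q[-4,-3,-2,1/2] = (-117/4 - (-126)) / (1/2 - (-4)) = 43/2
q[-3,-2,1/2,1] = (-13/4 - (-117/4)) / (1 - (-3)) = 13/2
q[-4,-3,-2,1/2,1] = (13/2 - 43/2) / (1 - (-4)) = -3
q(3) = -464 + 356·(7) + (-126)·(7)·(6) + (43/2)·(7)·(6)·(5) + (-3)·(7)·(6)·(5)·(5/2) = -324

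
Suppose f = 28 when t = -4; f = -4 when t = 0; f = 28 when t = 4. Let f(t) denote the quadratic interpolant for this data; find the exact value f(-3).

14

Using Newton's divided-difference form:
f[-4,0] = (-4 - 28) / (0 - (-4)) = -8
f[0,4] = (28 - (-4)) / (4 - 0) = 8
f[-4,0,4] = (8 - (-8)) / (4 - (-4)) = 2
f(-3) = 28 + (-8)·(1) + 2·(1)·(-3) = 14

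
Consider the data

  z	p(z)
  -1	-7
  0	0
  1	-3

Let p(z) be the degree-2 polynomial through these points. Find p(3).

-39

L_0(3) = (3)·(2)/[(-1)·(-2)] = 3
L_1(3) = (4)·(2)/[(1)·(-1)] = -8
L_2(3) = (4)·(3)/[(2)·(1)] = 6
Sum: (-7)·(3) + 0 + (-3)·(6) = -39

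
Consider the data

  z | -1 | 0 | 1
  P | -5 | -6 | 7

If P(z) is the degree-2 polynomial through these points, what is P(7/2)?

403/4

Using Newton's divided-difference form:
P[-1,0] = (-6 - (-5)) / (0 - (-1)) = -1
P[0,1] = (7 - (-6)) / (1 - 0) = 13
P[-1,0,1] = (13 - (-1)) / (1 - (-1)) = 7
P(7/2) = -5 + (-1)·(9/2) + 7·(9/2)·(7/2) = 403/4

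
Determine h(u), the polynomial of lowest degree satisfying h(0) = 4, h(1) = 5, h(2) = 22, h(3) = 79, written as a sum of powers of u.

h(u) = 4u^3 - 4u^2 + u + 4

Newton's divided differences:
h[0,1] = (5 - 4) / (1 - 0) = 1
h[1,2] = (22 - 5) / (2 - 1) = 17
h[2,3] = (79 - 22) / (3 - 2) = 57
h[0,1,2] = (17 - 1) / (2 - 0) = 8
h[1,2,3] = (57 - 17) / (3 - 1) = 20
h[0,1,2,3] = (20 - 8) / (3 - 0) = 4
h(u) = 4 + 1·u + 8·u(u - 1) + 4·u(u - 1)(u - 2)
Expanding: h(u) = 4u^3 - 4u^2 + u + 4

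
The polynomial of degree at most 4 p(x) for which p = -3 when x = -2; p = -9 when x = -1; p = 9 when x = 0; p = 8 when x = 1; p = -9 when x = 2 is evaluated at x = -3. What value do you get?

116

Using Newton's divided-difference form:
p[-2,-1] = (-9 - (-3)) / (-1 - (-2)) = -6
p[-1,0] = (9 - (-9)) / (0 - (-1)) = 18
p[0,1] = (8 - 9) / (1 - 0) = -1
p[1,2] = (-9 - 8) / (2 - 1) = -17
p[-2,-1,0] = (18 - (-6)) / (0 - (-2)) = 12
p[-1,0,1] = (-1 - 18) / (1 - (-1)) = -19/2
p[0,1,2] = (-17 - (-1)) / (2 - 0) = -8
p[-2,-1,0,1] = (-19/2 - 12) / (1 - (-2)) = -43/6
p[-1,0,1,2] = (-8 - (-19/2)) / (2 - (-1)) = 1/2
p[-2,-1,0,1,2] = (1/2 - (-43/6)) / (2 - (-2)) = 23/12
p(-3) = -3 + (-6)·(-1) + 12·(-1)·(-2) + (-43/6)·(-1)·(-2)·(-3) + (23/12)·(-1)·(-2)·(-3)·(-4) = 116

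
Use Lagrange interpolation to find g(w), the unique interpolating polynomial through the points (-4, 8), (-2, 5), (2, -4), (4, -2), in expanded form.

L_0(w) = (w + 2)(w - 2)(w - 4) / [-96] = -(1/96)w^3 + (1/24)w^2 + (1/24)w - 1/6
L_1(w) = (w + 4)(w - 2)(w - 4) / [48] = (1/48)w^3 - (1/24)w^2 - (1/3)w + 2/3
L_2(w) = (w + 4)(w + 2)(w - 4) / [-48] = -(1/48)w^3 - (1/24)w^2 + (1/3)w + 2/3
L_3(w) = (w + 4)(w + 2)(w - 2) / [96] = (1/96)w^3 + (1/24)w^2 - (1/24)w - 1/6
g(w) = 8·L_0 + 5·L_1 + (-4)·L_2 + (-2)·L_3
  8·L_0(w) = -(1/12)w^3 + (1/3)w^2 + (1/3)w - 4/3
  5·L_1(w) = (5/48)w^3 - (5/24)w^2 - (5/3)w + 10/3
  (-4)·L_2(w) = (1/12)w^3 + (1/6)w^2 - (4/3)w - 8/3
  (-2)·L_3(w) = -(1/48)w^3 - (1/12)w^2 + (1/12)w + 1/3
Adding term by term: (1/12)w^3 + (5/24)w^2 - (31/12)w - 1/3

g(w) = (1/12)w^3 + (5/24)w^2 - (31/12)w - 1/3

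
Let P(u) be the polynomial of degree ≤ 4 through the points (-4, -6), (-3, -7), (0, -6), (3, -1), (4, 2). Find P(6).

Evaluate each Lagrange basis at u = 6:
L_0(6) = (9)·(6)·(3)·(2)/[(-1)·(-4)·(-7)·(-8)] = 81/56
L_1(6) = (10)·(6)·(3)·(2)/[(1)·(-3)·(-6)·(-7)] = -20/7
L_2(6) = (10)·(9)·(3)·(2)/[(4)·(3)·(-3)·(-4)] = 15/4
L_3(6) = (10)·(9)·(6)·(2)/[(7)·(6)·(3)·(-1)] = -60/7
L_4(6) = (10)·(9)·(6)·(3)/[(8)·(7)·(4)·(1)] = 405/56
Sum: (-6)·(81/56) + (-7)·(-20/7) + (-6)·(15/4) + (-1)·(-60/7) + 2·(405/56) = 83/7

83/7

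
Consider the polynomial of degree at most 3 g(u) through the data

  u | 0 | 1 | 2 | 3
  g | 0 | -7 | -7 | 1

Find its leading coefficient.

1/6

The leading coefficient equals the top divided difference g[0,1,2,3].
g[0,1] = (-7 - 0) / (1 - 0) = -7
g[1,2] = (-7 - (-7)) / (2 - 1) = 0
g[2,3] = (1 - (-7)) / (3 - 2) = 8
g[0,1,2] = (0 - (-7)) / (2 - 0) = 7/2
g[1,2,3] = (8 - 0) / (3 - 1) = 4
g[0,1,2,3] = (4 - 7/2) / (3 - 0) = 1/6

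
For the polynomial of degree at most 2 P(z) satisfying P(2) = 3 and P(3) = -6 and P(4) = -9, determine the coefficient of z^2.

3

L_0(z) = (z - 3)(z - 4) / [2] = (1/2)z^2 - (7/2)z + 6
L_1(z) = (z - 2)(z - 4) / [-1] = -z^2 + 6z - 8
L_2(z) = (z - 2)(z - 3) / [2] = (1/2)z^2 - (5/2)z + 3
P(z) = 3·L_0 + (-6)·L_1 + (-9)·L_2
Only the coefficient of z^2 is needed; take it from each L_i and combine:
3·(1/2) + (-6)·(-1) + (-9)·(1/2) = 3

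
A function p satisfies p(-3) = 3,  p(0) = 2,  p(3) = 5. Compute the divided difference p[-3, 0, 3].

p[-3,0] = (2 - 3) / (0 - (-3)) = -1/3
p[0,3] = (5 - 2) / (3 - 0) = 1
p[-3,0,3] = (1 - (-1/3)) / (3 - (-3)) = 2/9

2/9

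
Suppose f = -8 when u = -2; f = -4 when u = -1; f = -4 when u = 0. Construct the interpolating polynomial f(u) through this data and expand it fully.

f(u) = -2u^2 - 2u - 4

L_0(u) = (u + 1)u / [2] = (1/2)u^2 + (1/2)u
L_1(u) = (u + 2)u / [-1] = -u^2 - 2u
L_2(u) = (u + 2)(u + 1) / [2] = (1/2)u^2 + (3/2)u + 1
f(u) = (-8)·L_0 + (-4)·L_1 + (-4)·L_2
  (-8)·L_0(u) = -4u^2 - 4u
  (-4)·L_1(u) = 4u^2 + 8u
  (-4)·L_2(u) = -2u^2 - 6u - 4
Adding term by term: -2u^2 - 2u - 4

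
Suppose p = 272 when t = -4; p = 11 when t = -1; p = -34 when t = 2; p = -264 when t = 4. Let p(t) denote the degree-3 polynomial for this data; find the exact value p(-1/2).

6

L_0(-1/2) = (1/2)·(-5/2)·(-9/2)/[(-3)·(-6)·(-8)] = -5/128
L_1(-1/2) = (7/2)·(-5/2)·(-9/2)/[(3)·(-3)·(-5)] = 7/8
L_2(-1/2) = (7/2)·(1/2)·(-9/2)/[(6)·(3)·(-2)] = 7/32
L_3(-1/2) = (7/2)·(1/2)·(-5/2)/[(8)·(5)·(2)] = -7/128
Sum: 272·(-5/128) + 11·(7/8) + (-34)·(7/32) + (-264)·(-7/128) = 6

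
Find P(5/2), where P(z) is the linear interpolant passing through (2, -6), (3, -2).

Evaluate each Lagrange basis at z = 5/2:
L_0(5/2) = (-1/2)/[(-1)] = 1/2
L_1(5/2) = (1/2)/[(1)] = 1/2
Sum: (-6)·(1/2) + (-2)·(1/2) = -4

-4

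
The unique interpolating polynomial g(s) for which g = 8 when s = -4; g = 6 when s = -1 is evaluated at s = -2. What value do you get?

Evaluate each Lagrange basis at s = -2:
L_0(-2) = (-1)/[(-3)] = 1/3
L_1(-2) = (2)/[(3)] = 2/3
Sum: 8·(1/3) + 6·(2/3) = 20/3

20/3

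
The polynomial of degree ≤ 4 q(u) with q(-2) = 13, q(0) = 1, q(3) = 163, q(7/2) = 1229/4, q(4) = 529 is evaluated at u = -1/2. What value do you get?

1/4

Evaluate each Lagrange basis at u = -1/2:
L_0(-1/2) = (-1/2)·(-7/2)·(-4)·(-9/2)/[(-2)·(-5)·(-11/2)·(-6)] = 21/220
L_1(-1/2) = (3/2)·(-7/2)·(-4)·(-9/2)/[(2)·(-3)·(-7/2)·(-4)] = 9/8
L_2(-1/2) = (3/2)·(-1/2)·(-4)·(-9/2)/[(5)·(3)·(-1/2)·(-1)] = -9/5
L_3(-1/2) = (3/2)·(-1/2)·(-7/2)·(-9/2)/[(11/2)·(7/2)·(1/2)·(-1/2)] = 27/11
L_4(-1/2) = (3/2)·(-1/2)·(-7/2)·(-4)/[(6)·(4)·(1)·(1/2)] = -7/8
Sum: 13·(21/220) + 1·(9/8) + 163·(-9/5) + 1229/4·(27/11) + 529·(-7/8) = 1/4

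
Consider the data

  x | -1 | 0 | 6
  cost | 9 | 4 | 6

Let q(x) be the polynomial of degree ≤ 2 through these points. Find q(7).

Using Newton's divided-difference form:
q[-1,0] = (4 - 9) / (0 - (-1)) = -5
q[0,6] = (6 - 4) / (6 - 0) = 1/3
q[-1,0,6] = (1/3 - (-5)) / (6 - (-1)) = 16/21
q(7) = 9 + (-5)·(8) + (16/21)·(8)·(7) = 35/3

35/3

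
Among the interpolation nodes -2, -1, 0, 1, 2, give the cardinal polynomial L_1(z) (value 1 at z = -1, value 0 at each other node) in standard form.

L_1(z) = (z + 2)z(z - 1)(z - 2) / [(1)·(-1)·(-2)·(-3)]
       = (z^4 - z^3 - 4z^2 + 4z) / (-6)

L_1(z) = -(1/6)z^4 + (1/6)z^3 + (2/3)z^2 - (2/3)z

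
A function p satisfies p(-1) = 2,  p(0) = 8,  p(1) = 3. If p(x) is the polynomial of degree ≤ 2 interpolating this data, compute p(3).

L_0(3) = (3)·(2)/[(-1)·(-2)] = 3
L_1(3) = (4)·(2)/[(1)·(-1)] = -8
L_2(3) = (4)·(3)/[(2)·(1)] = 6
Sum: 2·(3) + 8·(-8) + 3·(6) = -40

-40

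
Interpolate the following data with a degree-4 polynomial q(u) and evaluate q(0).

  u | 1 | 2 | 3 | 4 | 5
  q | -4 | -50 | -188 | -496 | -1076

Using Newton's divided-difference form:
q[1,2] = (-50 - (-4)) / (2 - 1) = -46
q[2,3] = (-188 - (-50)) / (3 - 2) = -138
q[3,4] = (-496 - (-188)) / (4 - 3) = -308
q[4,5] = (-1076 - (-496)) / (5 - 4) = -580
q[1,2,3] = (-138 - (-46)) / (3 - 1) = -46
q[2,3,4] = (-308 - (-138)) / (4 - 2) = -85
q[3,4,5] = (-580 - (-308)) / (5 - 3) = -136
q[1,2,3,4] = (-85 - (-46)) / (4 - 1) = -13
q[2,3,4,5] = (-136 - (-85)) / (5 - 2) = -17
q[1,2,3,4,5] = (-17 - (-13)) / (5 - 1) = -1
q(0) = -4 + (-46)·(-1) + (-46)·(-1)·(-2) + (-13)·(-1)·(-2)·(-3) + (-1)·(-1)·(-2)·(-3)·(-4) = 4

4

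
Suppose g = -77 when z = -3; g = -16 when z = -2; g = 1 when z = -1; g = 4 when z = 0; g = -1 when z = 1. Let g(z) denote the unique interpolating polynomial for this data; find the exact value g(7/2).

-3611/16

Using Newton's divided-difference form:
g[-3,-2] = (-16 - (-77)) / (-2 - (-3)) = 61
g[-2,-1] = (1 - (-16)) / (-1 - (-2)) = 17
g[-1,0] = (4 - 1) / (0 - (-1)) = 3
g[0,1] = (-1 - 4) / (1 - 0) = -5
g[-3,-2,-1] = (17 - 61) / (-1 - (-3)) = -22
g[-2,-1,0] = (3 - 17) / (0 - (-2)) = -7
g[-1,0,1] = (-5 - 3) / (1 - (-1)) = -4
g[-3,-2,-1,0] = (-7 - (-22)) / (0 - (-3)) = 5
g[-2,-1,0,1] = (-4 - (-7)) / (1 - (-2)) = 1
g[-3,-2,-1,0,1] = (1 - 5) / (1 - (-3)) = -1
g(7/2) = -77 + 61·(13/2) + (-22)·(13/2)·(11/2) + 5·(13/2)·(11/2)·(9/2) + (-1)·(13/2)·(11/2)·(9/2)·(7/2) = -3611/16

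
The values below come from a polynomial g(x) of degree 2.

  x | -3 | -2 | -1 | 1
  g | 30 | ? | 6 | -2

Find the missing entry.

The 3 known values determine g uniquely (degree ≤ 2).
L_0(-2) = (-1)·(-3)/[(-2)·(-4)] = 3/8
L_1(-2) = (1)·(-3)/[(2)·(-2)] = 3/4
L_2(-2) = (1)·(-1)/[(4)·(2)] = -1/8
Sum: 30·(3/8) + 6·(3/4) + (-2)·(-1/8) = 16

16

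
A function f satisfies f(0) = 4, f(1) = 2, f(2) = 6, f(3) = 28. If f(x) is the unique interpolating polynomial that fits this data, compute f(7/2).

L_0(7/2) = (5/2)·(3/2)·(1/2)/[(-1)·(-2)·(-3)] = -5/16
L_1(7/2) = (7/2)·(3/2)·(1/2)/[(1)·(-1)·(-2)] = 21/16
L_2(7/2) = (7/2)·(5/2)·(1/2)/[(2)·(1)·(-1)] = -35/16
L_3(7/2) = (7/2)·(5/2)·(3/2)/[(3)·(2)·(1)] = 35/16
Sum: 4·(-5/16) + 2·(21/16) + 6·(-35/16) + 28·(35/16) = 99/2

99/2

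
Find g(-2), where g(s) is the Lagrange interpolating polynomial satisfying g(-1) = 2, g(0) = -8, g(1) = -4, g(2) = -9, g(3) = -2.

93

L_0(-2) = (-2)·(-3)·(-4)·(-5)/[(-1)·(-2)·(-3)·(-4)] = 5
L_1(-2) = (-1)·(-3)·(-4)·(-5)/[(1)·(-1)·(-2)·(-3)] = -10
L_2(-2) = (-1)·(-2)·(-4)·(-5)/[(2)·(1)·(-1)·(-2)] = 10
L_3(-2) = (-1)·(-2)·(-3)·(-5)/[(3)·(2)·(1)·(-1)] = -5
L_4(-2) = (-1)·(-2)·(-3)·(-4)/[(4)·(3)·(2)·(1)] = 1
Sum: 2·(5) + (-8)·(-10) + (-4)·(10) + (-9)·(-5) + (-2)·(1) = 93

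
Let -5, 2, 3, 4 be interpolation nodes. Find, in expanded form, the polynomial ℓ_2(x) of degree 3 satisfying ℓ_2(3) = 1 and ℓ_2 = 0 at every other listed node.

ℓ_2(x) = -(1/8)x^3 + (1/8)x^2 + (11/4)x - 5

ℓ_2(x) = (x + 5)(x - 2)(x - 4) / [(8)·(1)·(-1)]
       = (x^3 - x^2 - 22x + 40) / (-8)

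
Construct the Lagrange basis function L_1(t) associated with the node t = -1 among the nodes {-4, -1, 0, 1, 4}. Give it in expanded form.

L_1(t) = -(1/30)t^4 + (1/30)t^3 + (8/15)t^2 - (8/15)t

L_1(t) = (t + 4)t(t - 1)(t - 4) / [(3)·(-1)·(-2)·(-5)]
       = (t^4 - t^3 - 16t^2 + 16t) / (-30)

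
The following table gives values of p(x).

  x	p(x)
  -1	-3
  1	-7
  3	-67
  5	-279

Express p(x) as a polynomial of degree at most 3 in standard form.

Newton's divided differences:
p[-1,1] = (-7 - (-3)) / (1 - (-1)) = -2
p[1,3] = (-67 - (-7)) / (3 - 1) = -30
p[3,5] = (-279 - (-67)) / (5 - 3) = -106
p[-1,1,3] = (-30 - (-2)) / (3 - (-1)) = -7
p[1,3,5] = (-106 - (-30)) / (5 - 1) = -19
p[-1,1,3,5] = (-19 - (-7)) / (5 - (-1)) = -2
p(x) = -3 + (-2)·(x + 1) + (-7)·(x + 1)(x - 1) + (-2)·(x + 1)(x - 1)(x - 3)
Expanding: p(x) = -2x^3 - x^2 - 4

p(x) = -2x^3 - x^2 - 4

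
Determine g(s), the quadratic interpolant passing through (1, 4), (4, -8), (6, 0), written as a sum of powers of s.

g(s) = (8/5)s^2 - 12s + 72/5

Build the Lagrange basis polynomials:
L_0(s) = (s - 4)(s - 6) / [15] = (1/15)s^2 - (2/3)s + 8/5
L_1(s) = (s - 1)(s - 6) / [-6] = -(1/6)s^2 + (7/6)s - 1
L_2(s) = (s - 1)(s - 4) / [10] = (1/10)s^2 - (1/2)s + 2/5
g(s) = 4·L_0 + (-8)·L_1 + 0·L_2
  4·L_0(s) = (4/15)s^2 - (8/3)s + 32/5
  (-8)·L_1(s) = (4/3)s^2 - (28/3)s + 8
  0·L_2(s) = 0
Adding term by term: (8/5)s^2 - 12s + 72/5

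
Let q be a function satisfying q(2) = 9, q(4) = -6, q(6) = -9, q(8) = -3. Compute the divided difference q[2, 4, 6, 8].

q[2,4] = (-6 - 9) / (4 - 2) = -15/2
q[4,6] = (-9 - (-6)) / (6 - 4) = -3/2
q[6,8] = (-3 - (-9)) / (8 - 6) = 3
q[2,4,6] = (-3/2 - (-15/2)) / (6 - 2) = 3/2
q[4,6,8] = (3 - (-3/2)) / (8 - 4) = 9/8
q[2,4,6,8] = (9/8 - 3/2) / (8 - 2) = -1/16

-1/16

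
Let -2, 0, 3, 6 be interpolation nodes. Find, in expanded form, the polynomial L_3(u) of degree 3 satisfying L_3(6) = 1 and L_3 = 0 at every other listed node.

L_3(u) = (1/144)u^3 - (1/144)u^2 - (1/24)u

L_3(u) = (u + 2)u(u - 3) / [(8)·(6)·(3)]
       = (u^3 - u^2 - 6u) / (144)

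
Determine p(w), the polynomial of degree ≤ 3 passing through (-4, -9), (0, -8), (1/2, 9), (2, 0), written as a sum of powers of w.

Newton's divided differences:
p[-4,0] = (-8 - (-9)) / (0 - (-4)) = 1/4
p[0,1/2] = (9 - (-8)) / (1/2 - 0) = 34
p[1/2,2] = (0 - 9) / (2 - 1/2) = -6
p[-4,0,1/2] = (34 - 1/4) / (1/2 - (-4)) = 15/2
p[0,1/2,2] = (-6 - 34) / (2 - 0) = -20
p[-4,0,1/2,2] = (-20 - 15/2) / (2 - (-4)) = -55/12
p(w) = -9 + (1/4)·(w + 4) + (15/2)·(w + 4)w + (-55/12)·(w + 4)w(w - 1/2)
Expanding: p(w) = -(55/12)w^3 - (205/24)w^2 + (473/12)w - 8

p(w) = -(55/12)w^3 - (205/24)w^2 + (473/12)w - 8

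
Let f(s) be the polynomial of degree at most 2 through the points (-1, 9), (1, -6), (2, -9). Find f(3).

L_0(3) = (2)·(1)/[(-2)·(-3)] = 1/3
L_1(3) = (4)·(1)/[(2)·(-1)] = -2
L_2(3) = (4)·(2)/[(3)·(1)] = 8/3
Sum: 9·(1/3) + (-6)·(-2) + (-9)·(8/3) = -9

-9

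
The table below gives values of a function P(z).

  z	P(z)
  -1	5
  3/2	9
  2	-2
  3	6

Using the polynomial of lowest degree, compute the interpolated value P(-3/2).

Evaluate each Lagrange basis at z = -3/2:
L_0(-3/2) = (-3)·(-7/2)·(-9/2)/[(-5/2)·(-3)·(-4)] = 63/40
L_1(-3/2) = (-1/2)·(-7/2)·(-9/2)/[(5/2)·(-1/2)·(-3/2)] = -21/5
L_2(-3/2) = (-1/2)·(-3)·(-9/2)/[(3)·(1/2)·(-1)] = 9/2
L_3(-3/2) = (-1/2)·(-3)·(-7/2)/[(4)·(3/2)·(1)] = -7/8
Sum: 5·(63/40) + 9·(-21/5) + (-2)·(9/2) + 6·(-7/8) = -1767/40

-1767/40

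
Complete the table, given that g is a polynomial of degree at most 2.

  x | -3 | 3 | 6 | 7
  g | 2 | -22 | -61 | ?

-78

The 3 known values determine g uniquely (degree ≤ 2).
Evaluate each Lagrange basis at x = 7:
L_0(7) = (4)·(1)/[(-6)·(-9)] = 2/27
L_1(7) = (10)·(1)/[(6)·(-3)] = -5/9
L_2(7) = (10)·(4)/[(9)·(3)] = 40/27
Sum: 2·(2/27) + (-22)·(-5/9) + (-61)·(40/27) = -78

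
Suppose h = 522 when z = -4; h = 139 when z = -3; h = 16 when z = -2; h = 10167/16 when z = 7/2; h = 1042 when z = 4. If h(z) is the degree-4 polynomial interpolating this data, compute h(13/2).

Evaluate each Lagrange basis at z = 13/2:
L_0(13/2) = (19/2)·(17/2)·(3)·(5/2)/[(-1)·(-2)·(-15/2)·(-8)] = 323/64
L_1(13/2) = (21/2)·(17/2)·(3)·(5/2)/[(1)·(-1)·(-13/2)·(-7)] = -765/52
L_2(13/2) = (21/2)·(19/2)·(3)·(5/2)/[(2)·(1)·(-11/2)·(-6)] = 1995/176
L_3(13/2) = (21/2)·(19/2)·(17/2)·(5/2)/[(15/2)·(13/2)·(11/2)·(-1/2)] = -2261/143
L_4(13/2) = (21/2)·(19/2)·(17/2)·(3)/[(8)·(7)·(6)·(1/2)] = 969/64
Sum: 522·(323/64) + 139·(-765/52) + 16·(1995/176) + 10167/16·(-2261/143) + 1042·(969/64) = 104007/16

104007/16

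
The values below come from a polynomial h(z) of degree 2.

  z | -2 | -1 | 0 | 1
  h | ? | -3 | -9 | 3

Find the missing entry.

21

The 3 known values determine h uniquely (degree ≤ 2).
Evaluate each Lagrange basis at z = -2:
L_0(-2) = (-2)·(-3)/[(-1)·(-2)] = 3
L_1(-2) = (-1)·(-3)/[(1)·(-1)] = -3
L_2(-2) = (-1)·(-2)/[(2)·(1)] = 1
Sum: (-3)·(3) + (-9)·(-3) + 3·(1) = 21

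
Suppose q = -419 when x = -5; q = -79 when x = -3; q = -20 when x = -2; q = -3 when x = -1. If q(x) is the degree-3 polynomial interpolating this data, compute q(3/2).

L_0(3/2) = (9/2)·(7/2)·(5/2)/[(-2)·(-3)·(-4)] = -105/64
L_1(3/2) = (13/2)·(7/2)·(5/2)/[(2)·(-1)·(-2)] = 455/32
L_2(3/2) = (13/2)·(9/2)·(5/2)/[(3)·(1)·(-1)] = -195/8
L_3(3/2) = (13/2)·(9/2)·(7/2)/[(4)·(2)·(1)] = 819/64
Sum: (-419)·(-105/64) + (-79)·(455/32) + (-20)·(-195/8) + (-3)·(819/64) = 53/4

53/4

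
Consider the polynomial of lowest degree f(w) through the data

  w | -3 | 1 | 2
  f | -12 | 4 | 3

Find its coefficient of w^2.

L_0(w) = (w - 1)(w - 2) / [20] = (1/20)w^2 - (3/20)w + 1/10
L_1(w) = (w + 3)(w - 2) / [-4] = -(1/4)w^2 - (1/4)w + 3/2
L_2(w) = (w + 3)(w - 1) / [5] = (1/5)w^2 + (2/5)w - 3/5
f(w) = (-12)·L_0 + 4·L_1 + 3·L_2
Only the coefficient of w^2 is needed; take it from each L_i and combine:
(-12)·(1/20) + 4·(-1/4) + 3·(1/5) = -1

-1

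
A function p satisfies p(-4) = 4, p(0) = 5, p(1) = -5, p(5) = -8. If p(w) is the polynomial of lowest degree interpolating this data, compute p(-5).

-39/2

Evaluate each Lagrange basis at w = -5:
L_0(-5) = (-5)·(-6)·(-10)/[(-4)·(-5)·(-9)] = 5/3
L_1(-5) = (-1)·(-6)·(-10)/[(4)·(-1)·(-5)] = -3
L_2(-5) = (-1)·(-5)·(-10)/[(5)·(1)·(-4)] = 5/2
L_3(-5) = (-1)·(-5)·(-6)/[(9)·(5)·(4)] = -1/6
Sum: 4·(5/3) + 5·(-3) + (-5)·(5/2) + (-8)·(-1/6) = -39/2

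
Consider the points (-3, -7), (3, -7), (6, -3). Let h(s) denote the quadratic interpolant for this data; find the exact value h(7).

Using Newton's divided-difference form:
h[-3,3] = (-7 - (-7)) / (3 - (-3)) = 0
h[3,6] = (-3 - (-7)) / (6 - 3) = 4/3
h[-3,3,6] = (4/3 - 0) / (6 - (-3)) = 4/27
h(7) = -7 + 0·(10) + (4/27)·(10)·(4) = -29/27

-29/27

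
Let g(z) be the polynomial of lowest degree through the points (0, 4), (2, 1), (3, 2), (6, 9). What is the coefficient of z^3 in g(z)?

Build the Lagrange basis polynomials:
L_0(z) = (z - 2)(z - 3)(z - 6) / [-36] = -(1/36)z^3 + (11/36)z^2 - z + 1
L_1(z) = z(z - 3)(z - 6) / [8] = (1/8)z^3 - (9/8)z^2 + (9/4)z
L_2(z) = z(z - 2)(z - 6) / [-9] = -(1/9)z^3 + (8/9)z^2 - (4/3)z
L_3(z) = z(z - 2)(z - 3) / [72] = (1/72)z^3 - (5/72)z^2 + (1/12)z
g(z) = 4·L_0 + 1·L_1 + 2·L_2 + 9·L_3
Only the coefficient of z^3 is needed; take it from each L_i and combine:
4·(-1/36) + 1·(1/8) + 2·(-1/9) + 9·(1/72) = -1/12

-1/12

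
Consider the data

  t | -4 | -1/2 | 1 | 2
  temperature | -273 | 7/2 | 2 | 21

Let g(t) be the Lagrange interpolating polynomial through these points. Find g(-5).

-532

L_0(-5) = (-9/2)·(-6)·(-7)/[(-7/2)·(-5)·(-6)] = 9/5
L_1(-5) = (-1)·(-6)·(-7)/[(7/2)·(-3/2)·(-5/2)] = -16/5
L_2(-5) = (-1)·(-9/2)·(-7)/[(5)·(3/2)·(-1)] = 21/5
L_3(-5) = (-1)·(-9/2)·(-6)/[(6)·(5/2)·(1)] = -9/5
Sum: (-273)·(9/5) + 7/2·(-16/5) + 2·(21/5) + 21·(-9/5) = -532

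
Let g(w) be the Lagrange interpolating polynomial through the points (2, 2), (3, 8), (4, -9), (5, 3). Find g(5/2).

Evaluate each Lagrange basis at w = 5/2:
L_0(5/2) = (-1/2)·(-3/2)·(-5/2)/[(-1)·(-2)·(-3)] = 5/16
L_1(5/2) = (1/2)·(-3/2)·(-5/2)/[(1)·(-1)·(-2)] = 15/16
L_2(5/2) = (1/2)·(-1/2)·(-5/2)/[(2)·(1)·(-1)] = -5/16
L_3(5/2) = (1/2)·(-1/2)·(-3/2)/[(3)·(2)·(1)] = 1/16
Sum: 2·(5/16) + 8·(15/16) + (-9)·(-5/16) + 3·(1/16) = 89/8

89/8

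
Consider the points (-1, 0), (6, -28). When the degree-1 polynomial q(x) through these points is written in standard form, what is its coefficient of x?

The leading coefficient equals the top divided difference q[-1,6].
q[-1,6] = (-28 - 0) / (6 - (-1)) = -4

-4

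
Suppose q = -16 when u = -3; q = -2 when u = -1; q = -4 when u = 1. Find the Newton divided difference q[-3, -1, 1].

-2

q[-3,-1] = (-2 - (-16)) / (-1 - (-3)) = 7
q[-1,1] = (-4 - (-2)) / (1 - (-1)) = -1
q[-3,-1,1] = (-1 - 7) / (1 - (-3)) = -2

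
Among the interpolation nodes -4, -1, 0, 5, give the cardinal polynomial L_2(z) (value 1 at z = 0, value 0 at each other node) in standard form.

L_2(z) = (z + 4)(z + 1)(z - 5) / [(4)·(1)·(-5)]
       = (z^3 - 21z - 20) / (-20)

L_2(z) = -(1/20)z^3 + (21/20)z + 1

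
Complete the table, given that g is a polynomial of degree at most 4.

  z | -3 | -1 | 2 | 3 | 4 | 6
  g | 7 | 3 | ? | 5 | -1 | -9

The 5 known values determine g uniquely (degree ≤ 4).
L_0(2) = (3)·(-1)·(-2)·(-4)/[(-2)·(-6)·(-7)·(-9)] = -2/63
L_1(2) = (5)·(-1)·(-2)·(-4)/[(2)·(-4)·(-5)·(-7)] = 1/7
L_2(2) = (5)·(3)·(-2)·(-4)/[(6)·(4)·(-1)·(-3)] = 5/3
L_3(2) = (5)·(3)·(-1)·(-4)/[(7)·(5)·(1)·(-2)] = -6/7
L_4(2) = (5)·(3)·(-1)·(-2)/[(9)·(7)·(3)·(2)] = 5/63
Sum: 7·(-2/63) + 3·(1/7) + 5·(5/3) + (-1)·(-6/7) + (-9)·(5/63) = 547/63

547/63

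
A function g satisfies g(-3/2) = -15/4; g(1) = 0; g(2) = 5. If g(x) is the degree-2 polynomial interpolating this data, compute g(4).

Evaluate each Lagrange basis at x = 4:
L_0(4) = (3)·(2)/[(-5/2)·(-7/2)] = 24/35
L_1(4) = (11/2)·(2)/[(5/2)·(-1)] = -22/5
L_2(4) = (11/2)·(3)/[(7/2)·(1)] = 33/7
Sum: (-15/4)·(24/35) + 0 + 5·(33/7) = 21

21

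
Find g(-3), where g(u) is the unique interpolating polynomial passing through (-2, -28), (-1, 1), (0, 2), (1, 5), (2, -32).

-187

Using Newton's divided-difference form:
g[-2,-1] = (1 - (-28)) / (-1 - (-2)) = 29
g[-1,0] = (2 - 1) / (0 - (-1)) = 1
g[0,1] = (5 - 2) / (1 - 0) = 3
g[1,2] = (-32 - 5) / (2 - 1) = -37
g[-2,-1,0] = (1 - 29) / (0 - (-2)) = -14
g[-1,0,1] = (3 - 1) / (1 - (-1)) = 1
g[0,1,2] = (-37 - 3) / (2 - 0) = -20
g[-2,-1,0,1] = (1 - (-14)) / (1 - (-2)) = 5
g[-1,0,1,2] = (-20 - 1) / (2 - (-1)) = -7
g[-2,-1,0,1,2] = (-7 - 5) / (2 - (-2)) = -3
g(-3) = -28 + 29·(-1) + (-14)·(-1)·(-2) + 5·(-1)·(-2)·(-3) + (-3)·(-1)·(-2)·(-3)·(-4) = -187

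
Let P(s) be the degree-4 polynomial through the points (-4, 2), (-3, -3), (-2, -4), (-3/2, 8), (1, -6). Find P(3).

Evaluate each Lagrange basis at s = 3:
L_0(3) = (6)·(5)·(9/2)·(2)/[(-1)·(-2)·(-5/2)·(-5)] = 54/5
L_1(3) = (7)·(5)·(9/2)·(2)/[(1)·(-1)·(-3/2)·(-4)] = -105/2
L_2(3) = (7)·(6)·(9/2)·(2)/[(2)·(1)·(-1/2)·(-3)] = 126
L_3(3) = (7)·(6)·(5)·(2)/[(5/2)·(3/2)·(1/2)·(-5/2)] = -448/5
L_4(3) = (7)·(6)·(5)·(9/2)/[(5)·(4)·(3)·(5/2)] = 63/10
Sum: 2·(54/5) + (-3)·(-105/2) + (-4)·(126) + 8·(-448/5) + (-6)·(63/10) = -2159/2

-2159/2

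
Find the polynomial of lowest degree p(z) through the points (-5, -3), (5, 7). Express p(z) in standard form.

p(z) = z + 2

Build the Lagrange basis polynomials:
L_0(z) = (z - 5) / [-10] = -(1/10)z + 1/2
L_1(z) = (z + 5) / [10] = (1/10)z + 1/2
p(z) = (-3)·L_0 + 7·L_1
  (-3)·L_0(z) = (3/10)z - 3/2
  7·L_1(z) = (7/10)z + 7/2
Adding term by term: z + 2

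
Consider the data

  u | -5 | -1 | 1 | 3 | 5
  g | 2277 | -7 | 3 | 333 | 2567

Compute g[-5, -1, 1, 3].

-7

g[-5,-1] = (-7 - 2277) / (-1 - (-5)) = -571
g[-1,1] = (3 - (-7)) / (1 - (-1)) = 5
g[1,3] = (333 - 3) / (3 - 1) = 165
g[-5,-1,1] = (5 - (-571)) / (1 - (-5)) = 96
g[-1,1,3] = (165 - 5) / (3 - (-1)) = 40
g[-5,-1,1,3] = (40 - 96) / (3 - (-5)) = -7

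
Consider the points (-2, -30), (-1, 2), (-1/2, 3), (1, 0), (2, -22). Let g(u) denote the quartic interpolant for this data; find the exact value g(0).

Evaluate each Lagrange basis at u = 0:
L_0(0) = (1)·(1/2)·(-1)·(-2)/[(-1)·(-3/2)·(-3)·(-4)] = 1/18
L_1(0) = (2)·(1/2)·(-1)·(-2)/[(1)·(-1/2)·(-2)·(-3)] = -2/3
L_2(0) = (2)·(1)·(-1)·(-2)/[(3/2)·(1/2)·(-3/2)·(-5/2)] = 64/45
L_3(0) = (2)·(1)·(1/2)·(-2)/[(3)·(2)·(3/2)·(-1)] = 2/9
L_4(0) = (2)·(1)·(1/2)·(-1)/[(4)·(3)·(5/2)·(1)] = -1/30
Sum: (-30)·(1/18) + 2·(-2/3) + 3·(64/45) + 0 + (-22)·(-1/30) = 2

2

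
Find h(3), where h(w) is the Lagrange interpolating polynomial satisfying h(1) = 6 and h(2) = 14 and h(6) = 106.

28

Evaluate each Lagrange basis at w = 3:
L_0(3) = (1)·(-3)/[(-1)·(-5)] = -3/5
L_1(3) = (2)·(-3)/[(1)·(-4)] = 3/2
L_2(3) = (2)·(1)/[(5)·(4)] = 1/10
Sum: 6·(-3/5) + 14·(3/2) + 106·(1/10) = 28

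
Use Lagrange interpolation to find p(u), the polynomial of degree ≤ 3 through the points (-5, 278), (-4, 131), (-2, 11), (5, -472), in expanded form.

Build the Lagrange basis polynomials:
L_0(u) = (u + 4)(u + 2)(u - 5) / [-30] = -(1/30)u^3 - (1/30)u^2 + (11/15)u + 4/3
L_1(u) = (u + 5)(u + 2)(u - 5) / [18] = (1/18)u^3 + (1/9)u^2 - (25/18)u - 25/9
L_2(u) = (u + 5)(u + 4)(u - 5) / [-42] = -(1/42)u^3 - (2/21)u^2 + (25/42)u + 50/21
L_3(u) = (u + 5)(u + 4)(u + 2) / [630] = (1/630)u^3 + (11/630)u^2 + (19/315)u + 4/63
p(u) = 278·L_0 + 131·L_1 + 11·L_2 + (-472)·L_3
  278·L_0(u) = -(139/15)u^3 - (139/15)u^2 + (3058/15)u + 1112/3
  131·L_1(u) = (131/18)u^3 + (131/9)u^2 - (3275/18)u - 3275/9
  11·L_2(u) = -(11/42)u^3 - (22/21)u^2 + (275/42)u + 550/21
  (-472)·L_3(u) = -(236/315)u^3 - (2596/315)u^2 - (8968/315)u - 1888/63
Adding term by term: -3u^3 - 4u^2 + 3

p(u) = -3u^3 - 4u^2 + 3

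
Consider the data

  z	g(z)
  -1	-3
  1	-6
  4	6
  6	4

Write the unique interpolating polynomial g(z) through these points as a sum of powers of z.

Newton's divided differences:
g[-1,1] = (-6 - (-3)) / (1 - (-1)) = -3/2
g[1,4] = (6 - (-6)) / (4 - 1) = 4
g[4,6] = (4 - 6) / (6 - 4) = -1
g[-1,1,4] = (4 - (-3/2)) / (4 - (-1)) = 11/10
g[1,4,6] = (-1 - 4) / (6 - 1) = -1
g[-1,1,4,6] = (-1 - 11/10) / (6 - (-1)) = -3/10
g(z) = -3 + (-3/2)·(z + 1) + (11/10)·(z + 1)(z - 1) + (-3/10)·(z + 1)(z - 1)(z - 4)
Expanding: g(z) = -(3/10)z^3 + (23/10)z^2 - (6/5)z - 34/5

g(z) = -(3/10)z^3 + (23/10)z^2 - (6/5)z - 34/5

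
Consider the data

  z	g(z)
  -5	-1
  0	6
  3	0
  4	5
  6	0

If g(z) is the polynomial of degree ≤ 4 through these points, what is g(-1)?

Using Newton's divided-difference form:
g[-5,0] = (6 - (-1)) / (0 - (-5)) = 7/5
g[0,3] = (0 - 6) / (3 - 0) = -2
g[3,4] = (5 - 0) / (4 - 3) = 5
g[4,6] = (0 - 5) / (6 - 4) = -5/2
g[-5,0,3] = (-2 - 7/5) / (3 - (-5)) = -17/40
g[0,3,4] = (5 - (-2)) / (4 - 0) = 7/4
g[3,4,6] = (-5/2 - 5) / (6 - 3) = -5/2
g[-5,0,3,4] = (7/4 - (-17/40)) / (4 - (-5)) = 29/120
g[0,3,4,6] = (-5/2 - 7/4) / (6 - 0) = -17/24
g[-5,0,3,4,6] = (-17/24 - 29/120) / (6 - (-5)) = -19/220
g(-1) = -1 + (7/5)·(4) + (-17/40)·(4)·(-1) + (29/120)·(4)·(-1)·(-4) + (-19/220)·(4)·(-1)·(-4)·(-5) = 1127/66

1127/66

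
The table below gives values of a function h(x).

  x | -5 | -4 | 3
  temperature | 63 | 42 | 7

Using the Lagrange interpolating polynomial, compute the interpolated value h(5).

33

L_0(5) = (9)·(2)/[(-1)·(-8)] = 9/4
L_1(5) = (10)·(2)/[(1)·(-7)] = -20/7
L_2(5) = (10)·(9)/[(8)·(7)] = 45/28
Sum: 63·(9/4) + 42·(-20/7) + 7·(45/28) = 33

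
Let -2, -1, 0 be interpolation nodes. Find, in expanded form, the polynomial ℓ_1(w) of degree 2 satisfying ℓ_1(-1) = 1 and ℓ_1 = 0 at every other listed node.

ℓ_1(w) = (w + 2)w / [(1)·(-1)]
       = (w^2 + 2w) / (-1)

ℓ_1(w) = -w^2 - 2w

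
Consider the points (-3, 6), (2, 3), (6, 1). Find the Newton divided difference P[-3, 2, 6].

1/90

P[-3,2] = (3 - 6) / (2 - (-3)) = -3/5
P[2,6] = (1 - 3) / (6 - 2) = -1/2
P[-3,2,6] = (-1/2 - (-3/5)) / (6 - (-3)) = 1/90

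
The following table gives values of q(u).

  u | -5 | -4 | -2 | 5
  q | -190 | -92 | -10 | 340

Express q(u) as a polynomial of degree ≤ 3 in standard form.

Build the Lagrange basis polynomials:
L_0(u) = (u + 4)(u + 2)(u - 5) / [-30] = -(1/30)u^3 - (1/30)u^2 + (11/15)u + 4/3
L_1(u) = (u + 5)(u + 2)(u - 5) / [18] = (1/18)u^3 + (1/9)u^2 - (25/18)u - 25/9
L_2(u) = (u + 5)(u + 4)(u - 5) / [-42] = -(1/42)u^3 - (2/21)u^2 + (25/42)u + 50/21
L_3(u) = (u + 5)(u + 4)(u + 2) / [630] = (1/630)u^3 + (11/630)u^2 + (19/315)u + 4/63
q(u) = (-190)·L_0 + (-92)·L_1 + (-10)·L_2 + 340·L_3
  (-190)·L_0(u) = (19/3)u^3 + (19/3)u^2 - (418/3)u - 760/3
  (-92)·L_1(u) = -(46/9)u^3 - (92/9)u^2 + (1150/9)u + 2300/9
  (-10)·L_2(u) = (5/21)u^3 + (20/21)u^2 - (125/21)u - 500/21
  340·L_3(u) = (34/63)u^3 + (374/63)u^2 + (1292/63)u + 1360/63
Adding term by term: 2u^3 + 3u^2 + 3u

q(u) = 2u^3 + 3u^2 + 3u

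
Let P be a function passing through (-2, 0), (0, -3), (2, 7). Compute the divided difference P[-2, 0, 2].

P[-2,0] = (-3 - 0) / (0 - (-2)) = -3/2
P[0,2] = (7 - (-3)) / (2 - 0) = 5
P[-2,0,2] = (5 - (-3/2)) / (2 - (-2)) = 13/8

13/8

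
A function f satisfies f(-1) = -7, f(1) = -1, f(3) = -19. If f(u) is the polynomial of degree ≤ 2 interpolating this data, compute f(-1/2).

-13/4

Evaluate each Lagrange basis at u = -1/2:
L_0(-1/2) = (-3/2)·(-7/2)/[(-2)·(-4)] = 21/32
L_1(-1/2) = (1/2)·(-7/2)/[(2)·(-2)] = 7/16
L_2(-1/2) = (1/2)·(-3/2)/[(4)·(2)] = -3/32
Sum: (-7)·(21/32) + (-1)·(7/16) + (-19)·(-3/32) = -13/4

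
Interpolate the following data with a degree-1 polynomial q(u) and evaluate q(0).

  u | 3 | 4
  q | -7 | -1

L_0(0) = (-4)/[(-1)] = 4
L_1(0) = (-3)/[(1)] = -3
Sum: (-7)·(4) + (-1)·(-3) = -25

-25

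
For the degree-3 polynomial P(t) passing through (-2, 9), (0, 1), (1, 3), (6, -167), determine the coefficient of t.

Build the Lagrange basis polynomials:
L_0(t) = t(t - 1)(t - 6) / [-48] = -(1/48)t^3 + (7/48)t^2 - (1/8)t
L_1(t) = (t + 2)(t - 1)(t - 6) / [12] = (1/12)t^3 - (5/12)t^2 - (2/3)t + 1
L_2(t) = (t + 2)t(t - 6) / [-15] = -(1/15)t^3 + (4/15)t^2 + (4/5)t
L_3(t) = (t + 2)t(t - 1) / [240] = (1/240)t^3 + (1/240)t^2 - (1/120)t
P(t) = 9·L_0 + 1·L_1 + 3·L_2 + (-167)·L_3
Only the coefficient of t is needed; take it from each L_i and combine:
9·(-1/8) + 1·(-2/3) + 3·(4/5) + (-167)·(-1/120) = 2

2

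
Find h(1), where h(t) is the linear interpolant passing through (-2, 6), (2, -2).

0

Evaluate each Lagrange basis at t = 1:
L_0(1) = (-1)/[(-4)] = 1/4
L_1(1) = (3)/[(4)] = 3/4
Sum: 6·(1/4) + (-2)·(3/4) = 0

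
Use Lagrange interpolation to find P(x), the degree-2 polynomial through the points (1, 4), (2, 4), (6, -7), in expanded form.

P(x) = -(11/20)x^2 + (33/20)x + 29/10

Build the Lagrange basis polynomials:
L_0(x) = (x - 2)(x - 6) / [5] = (1/5)x^2 - (8/5)x + 12/5
L_1(x) = (x - 1)(x - 6) / [-4] = -(1/4)x^2 + (7/4)x - 3/2
L_2(x) = (x - 1)(x - 2) / [20] = (1/20)x^2 - (3/20)x + 1/10
P(x) = 4·L_0 + 4·L_1 + (-7)·L_2
  4·L_0(x) = (4/5)x^2 - (32/5)x + 48/5
  4·L_1(x) = -x^2 + 7x - 6
  (-7)·L_2(x) = -(7/20)x^2 + (21/20)x - 7/10
Adding term by term: -(11/20)x^2 + (33/20)x + 29/10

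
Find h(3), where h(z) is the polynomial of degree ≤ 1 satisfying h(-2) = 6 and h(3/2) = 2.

2/7

Evaluate each Lagrange basis at z = 3:
L_0(3) = (3/2)/[(-7/2)] = -3/7
L_1(3) = (5)/[(7/2)] = 10/7
Sum: 6·(-3/7) + 2·(10/7) = 2/7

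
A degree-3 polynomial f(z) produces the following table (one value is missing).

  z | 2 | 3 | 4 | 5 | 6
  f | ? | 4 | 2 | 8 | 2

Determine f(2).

The 4 known values determine f uniquely (degree ≤ 3).
Evaluate each Lagrange basis at z = 2:
L_0(2) = (-2)·(-3)·(-4)/[(-1)·(-2)·(-3)] = 4
L_1(2) = (-1)·(-3)·(-4)/[(1)·(-1)·(-2)] = -6
L_2(2) = (-1)·(-2)·(-4)/[(2)·(1)·(-1)] = 4
L_3(2) = (-1)·(-2)·(-3)/[(3)·(2)·(1)] = -1
Sum: 4·(4) + 2·(-6) + 8·(4) + 2·(-1) = 34

34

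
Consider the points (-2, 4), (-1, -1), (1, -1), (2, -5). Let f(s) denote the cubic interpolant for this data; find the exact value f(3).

-53/3

Using Newton's divided-difference form:
f[-2,-1] = (-1 - 4) / (-1 - (-2)) = -5
f[-1,1] = (-1 - (-1)) / (1 - (-1)) = 0
f[1,2] = (-5 - (-1)) / (2 - 1) = -4
f[-2,-1,1] = (0 - (-5)) / (1 - (-2)) = 5/3
f[-1,1,2] = (-4 - 0) / (2 - (-1)) = -4/3
f[-2,-1,1,2] = (-4/3 - 5/3) / (2 - (-2)) = -3/4
f(3) = 4 + (-5)·(5) + (5/3)·(5)·(4) + (-3/4)·(5)·(4)·(2) = -53/3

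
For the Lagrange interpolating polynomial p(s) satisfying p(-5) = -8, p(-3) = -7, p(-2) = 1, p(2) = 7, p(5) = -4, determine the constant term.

Build the Lagrange basis polynomials:
L_0(s) = (s + 3)(s + 2)(s - 2)(s - 5) / [420] = (1/420)s^4 - (1/210)s^3 - (19/420)s^2 + (2/105)s + 1/7
L_1(s) = (s + 5)(s + 2)(s - 2)(s - 5) / [-80] = -(1/80)s^4 + (29/80)s^2 - 5/4
L_2(s) = (s + 5)(s + 3)(s - 2)(s - 5) / [84] = (1/84)s^4 + (1/84)s^3 - (31/84)s^2 - (25/84)s + 25/14
L_3(s) = (s + 5)(s + 3)(s + 2)(s - 5) / [-420] = -(1/420)s^4 - (1/84)s^3 + (19/420)s^2 + (25/84)s + 5/14
L_4(s) = (s + 5)(s + 3)(s + 2)(s - 2) / [1680] = (1/1680)s^4 + (1/210)s^3 + (11/1680)s^2 - (2/105)s - 1/28
p(s) = (-8)·L_0 + (-7)·L_1 + 1·L_2 + 7·L_3 + (-4)·L_4
Only the constant term is needed; take it from each L_i and combine:
(-8)·(1/7) + (-7)·(-5/4) + 1·(25/14) + 7·(5/14) + (-4)·(-1/28) = 337/28

337/28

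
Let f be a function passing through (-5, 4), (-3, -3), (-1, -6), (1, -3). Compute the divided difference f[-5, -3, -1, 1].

1/24

f[-5,-3] = (-3 - 4) / (-3 - (-5)) = -7/2
f[-3,-1] = (-6 - (-3)) / (-1 - (-3)) = -3/2
f[-1,1] = (-3 - (-6)) / (1 - (-1)) = 3/2
f[-5,-3,-1] = (-3/2 - (-7/2)) / (-1 - (-5)) = 1/2
f[-3,-1,1] = (3/2 - (-3/2)) / (1 - (-3)) = 3/4
f[-5,-3,-1,1] = (3/4 - 1/2) / (1 - (-5)) = 1/24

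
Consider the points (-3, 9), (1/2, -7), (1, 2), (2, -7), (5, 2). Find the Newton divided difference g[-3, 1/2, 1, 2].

-331/70

g[-3,1/2] = (-7 - 9) / (1/2 - (-3)) = -32/7
g[1/2,1] = (2 - (-7)) / (1 - 1/2) = 18
g[1,2] = (-7 - 2) / (2 - 1) = -9
g[-3,1/2,1] = (18 - (-32/7)) / (1 - (-3)) = 79/14
g[1/2,1,2] = (-9 - 18) / (2 - 1/2) = -18
g[-3,1/2,1,2] = (-18 - 79/14) / (2 - (-3)) = -331/70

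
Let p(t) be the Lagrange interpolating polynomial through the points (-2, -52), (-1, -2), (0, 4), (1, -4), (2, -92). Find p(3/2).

Evaluate each Lagrange basis at t = 3/2:
L_0(3/2) = (5/2)·(3/2)·(1/2)·(-1/2)/[(-1)·(-2)·(-3)·(-4)] = -5/128
L_1(3/2) = (7/2)·(3/2)·(1/2)·(-1/2)/[(1)·(-1)·(-2)·(-3)] = 7/32
L_2(3/2) = (7/2)·(5/2)·(1/2)·(-1/2)/[(2)·(1)·(-1)·(-2)] = -35/64
L_3(3/2) = (7/2)·(5/2)·(3/2)·(-1/2)/[(3)·(2)·(1)·(-1)] = 35/32
L_4(3/2) = (7/2)·(5/2)·(3/2)·(1/2)/[(4)·(3)·(2)·(1)] = 35/128
Sum: (-52)·(-5/128) + (-2)·(7/32) + 4·(-35/64) + (-4)·(35/32) + (-92)·(35/128) = -241/8

-241/8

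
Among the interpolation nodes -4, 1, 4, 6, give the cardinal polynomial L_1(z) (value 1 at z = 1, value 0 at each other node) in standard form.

L_1(z) = (1/75)z^3 - (2/25)z^2 - (16/75)z + 32/25

L_1(z) = (z + 4)(z - 4)(z - 6) / [(5)·(-3)·(-5)]
       = (z^3 - 6z^2 - 16z + 96) / (75)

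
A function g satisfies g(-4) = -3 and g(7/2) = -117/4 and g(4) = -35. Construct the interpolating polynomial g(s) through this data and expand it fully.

Newton's divided differences:
g[-4,7/2] = (-117/4 - (-3)) / (7/2 - (-4)) = -7/2
g[7/2,4] = (-35 - (-117/4)) / (4 - 7/2) = -23/2
g[-4,7/2,4] = (-23/2 - (-7/2)) / (4 - (-4)) = -1
g(s) = -3 + (-7/2)·(s + 4) + (-1)·(s + 4)(s - 7/2)
Expanding: g(s) = -s^2 - 4s - 3

g(s) = -s^2 - 4s - 3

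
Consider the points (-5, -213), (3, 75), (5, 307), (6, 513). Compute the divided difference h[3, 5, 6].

h[3,5] = (307 - 75) / (5 - 3) = 116
h[5,6] = (513 - 307) / (6 - 5) = 206
h[3,5,6] = (206 - 116) / (6 - 3) = 30

30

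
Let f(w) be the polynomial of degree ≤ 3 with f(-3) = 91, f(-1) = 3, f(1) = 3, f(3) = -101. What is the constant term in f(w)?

Build the Lagrange basis polynomials:
L_0(w) = (w + 1)(w - 1)(w - 3) / [-48] = -(1/48)w^3 + (1/16)w^2 + (1/48)w - 1/16
L_1(w) = (w + 3)(w - 1)(w - 3) / [16] = (1/16)w^3 - (1/16)w^2 - (9/16)w + 9/16
L_2(w) = (w + 3)(w + 1)(w - 3) / [-16] = -(1/16)w^3 - (1/16)w^2 + (9/16)w + 9/16
L_3(w) = (w + 3)(w + 1)(w - 1) / [48] = (1/48)w^3 + (1/16)w^2 - (1/48)w - 1/16
f(w) = 91·L_0 + 3·L_1 + 3·L_2 + (-101)·L_3
Only the constant term is needed; take it from each L_i and combine:
91·(-1/16) + 3·(9/16) + 3·(9/16) + (-101)·(-1/16) = 4

4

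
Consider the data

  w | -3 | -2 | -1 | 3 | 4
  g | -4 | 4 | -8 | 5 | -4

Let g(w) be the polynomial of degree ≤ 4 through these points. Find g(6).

Evaluate each Lagrange basis at w = 6:
L_0(6) = (8)·(7)·(3)·(2)/[(-1)·(-2)·(-6)·(-7)] = 4
L_1(6) = (9)·(7)·(3)·(2)/[(1)·(-1)·(-5)·(-6)] = -63/5
L_2(6) = (9)·(8)·(3)·(2)/[(2)·(1)·(-4)·(-5)] = 54/5
L_3(6) = (9)·(8)·(7)·(2)/[(6)·(5)·(4)·(-1)] = -42/5
L_4(6) = (9)·(8)·(7)·(3)/[(7)·(6)·(5)·(1)] = 36/5
Sum: (-4)·(4) + 4·(-63/5) + (-8)·(54/5) + 5·(-42/5) + (-4)·(36/5) = -1118/5

-1118/5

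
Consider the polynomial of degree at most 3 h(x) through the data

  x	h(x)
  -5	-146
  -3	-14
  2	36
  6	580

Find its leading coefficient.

2

Build the Lagrange basis polynomials:
L_0(x) = (x + 3)(x - 2)(x - 6) / [-154] = -(1/154)x^3 + (5/154)x^2 + (6/77)x - 18/77
L_1(x) = (x + 5)(x - 2)(x - 6) / [90] = (1/90)x^3 - (1/30)x^2 - (14/45)x + 2/3
L_2(x) = (x + 5)(x + 3)(x - 6) / [-140] = -(1/140)x^3 - (1/70)x^2 + (33/140)x + 9/14
L_3(x) = (x + 5)(x + 3)(x - 2) / [396] = (1/396)x^3 + (1/66)x^2 - (1/396)x - 5/66
h(x) = (-146)·L_0 + (-14)·L_1 + 36·L_2 + 580·L_3
Only the coefficient of x^3 is needed; take it from each L_i and combine:
(-146)·(-1/154) + (-14)·(1/90) + 36·(-1/140) + 580·(1/396) = 2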